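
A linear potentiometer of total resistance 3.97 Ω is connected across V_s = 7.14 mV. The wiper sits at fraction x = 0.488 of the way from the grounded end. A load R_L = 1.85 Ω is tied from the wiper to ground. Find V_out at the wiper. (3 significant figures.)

V_out ≈ 2.27 mV

The pot divides into 2.033 Ω above the wiper and 1.937 Ω below.
R_L loads the lower segment: effective lower R = 0.9463 Ω.
V_out = 7.14 × 0.9463/(2.033 + 0.9463) = 2.268 mV.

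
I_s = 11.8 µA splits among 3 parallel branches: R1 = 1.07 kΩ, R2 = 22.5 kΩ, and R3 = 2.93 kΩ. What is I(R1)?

ΣG = 1/1.07 + 1/22.5 + 1/2.93 = 1.320.
R1 takes the fraction G_k/ΣG = 0.9346/1.320 = 0.7078, so I = 11.8 × 0.7078 = 8.353 µA.

I ≈ 8.35 µA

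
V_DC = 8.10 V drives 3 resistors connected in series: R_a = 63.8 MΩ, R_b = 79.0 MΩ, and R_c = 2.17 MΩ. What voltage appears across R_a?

Series total: ΣR = 63.8 + 79.0 + 2.17 = 145.0 MΩ.
Voltage divider: V = V_DC · (63.80 / 145.0) = 8.10 × 0.4401 = 3.565 V.

V ≈ 3.56 V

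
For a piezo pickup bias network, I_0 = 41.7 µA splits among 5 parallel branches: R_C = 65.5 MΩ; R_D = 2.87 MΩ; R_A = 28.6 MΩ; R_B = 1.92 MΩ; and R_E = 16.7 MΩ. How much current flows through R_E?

Total conductance ΣG = 1/65.5 + 1/2.87 + 1/28.6 + 1/1.92 + 1/16.7 = 0.9794 (units of 1/MΩ).
R_E takes the fraction G_k/ΣG = 0.05988/0.9794 = 0.06114, so I = 41.7 × 0.06114 = 2.550 µA.

I ≈ 2.55 µA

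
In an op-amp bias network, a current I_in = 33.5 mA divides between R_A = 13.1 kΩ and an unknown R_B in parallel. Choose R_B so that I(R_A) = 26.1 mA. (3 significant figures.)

The fraction through R_A equals R_B/(R_A+R_B).
26.1/33.5 = R_B/(R_A + R_B) → R_B = R_A · (0.7791)/(1 − 0.7791) = 13.1 × 3.527 = 46.20 kΩ.

R_B ≈ 46.2 kΩ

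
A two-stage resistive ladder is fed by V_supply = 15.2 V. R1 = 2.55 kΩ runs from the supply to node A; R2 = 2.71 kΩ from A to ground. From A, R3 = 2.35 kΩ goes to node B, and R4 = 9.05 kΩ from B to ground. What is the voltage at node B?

V_B ≈ 5.57 V

Looking into the second stage from A: R3 + R4 = 11.40 kΩ appears in parallel with R2.
R2 ‖ (R3+R4) = 2.190 kΩ.
V_A = 15.2 × 2.190/(2.55 + 2.190) = 7.022 V.
V_B = V_A × 0.7939 = 5.574 V.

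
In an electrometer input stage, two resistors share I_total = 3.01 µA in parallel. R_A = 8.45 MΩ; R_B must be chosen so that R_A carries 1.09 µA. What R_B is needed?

Two-branch current divider: I_A = I_total · R_B/(R_A + R_B).
With f = 0.3621, R_B = R_A · f/(1−f) = 8.45 × 0.5677 = 4.797 MΩ.

R_B ≈ 4.80 MΩ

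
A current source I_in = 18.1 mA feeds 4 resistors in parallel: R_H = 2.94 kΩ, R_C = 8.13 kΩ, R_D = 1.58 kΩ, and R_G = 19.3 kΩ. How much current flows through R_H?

Conductances: ΣG = 1/2.94 + 1/8.13 + 1/1.58 + 1/19.3 = 1.148 (1/kΩ).
R_H takes the fraction G_k/ΣG = 0.3401/1.148 = 0.2963, so I = 18.1 × 0.2963 = 5.363 mA.

I ≈ 5.36 mA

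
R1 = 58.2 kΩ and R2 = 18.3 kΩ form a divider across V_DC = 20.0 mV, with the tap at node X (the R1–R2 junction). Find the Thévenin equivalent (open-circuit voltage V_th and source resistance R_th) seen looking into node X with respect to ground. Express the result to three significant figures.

Open-circuit (no load on X): V_th = V_DC · R2/(R1 + R2) = 20.0 × 18.3/(58.20 + 18.3) = 4.784 mV.
With V_DC suppressed (replaced by a short), R_th = R1 ‖ R2 = (58.20 × 18.3)/(58.20 + 18.3) = 13.92 kΩ.

V_th ≈ 4.78 mV, R_th ≈ 13.9 kΩ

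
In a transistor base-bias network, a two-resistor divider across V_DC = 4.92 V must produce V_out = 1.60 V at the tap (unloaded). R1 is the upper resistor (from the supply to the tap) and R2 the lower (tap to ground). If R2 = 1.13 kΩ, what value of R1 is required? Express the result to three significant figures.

R1 ≈ 2.34 kΩ

V_out/V_DC = R2/(R1+R2) = 0.3252.
So R1 = R2 · (V_DC/V_out − 1) = 1.13 × (4.92/1.60 − 1) = 1.13 × 2.075 = 2.345 kΩ.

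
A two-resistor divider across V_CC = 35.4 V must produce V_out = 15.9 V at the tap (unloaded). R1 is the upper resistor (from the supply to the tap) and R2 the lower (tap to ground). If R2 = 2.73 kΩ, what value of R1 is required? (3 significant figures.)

R1 ≈ 3.35 kΩ

The divider ratio is R2/(R1+R2) = 15.9/35.4 = 0.4492.
Rearranging, R1 = R2·(1−k)/k = 2.73 × 1.226 = 3.348 kΩ.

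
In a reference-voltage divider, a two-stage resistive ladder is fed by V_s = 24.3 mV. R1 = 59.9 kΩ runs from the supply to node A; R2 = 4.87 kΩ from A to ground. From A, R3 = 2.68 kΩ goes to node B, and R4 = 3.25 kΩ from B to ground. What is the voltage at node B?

The second stage (R3 + R4 = 5.930 kΩ) loads node A in parallel with R2.
R2 ‖ (R3+R4) = 2.674 kΩ.
So V_A = 24.3 × 0.04273 = 1.038 mV.
Stage 2 is unloaded, so V_B = V_A · R4/(R3+R4) = 1.038 × 3.25/5.930 = 0.5691 mV.

V_B ≈ 0.569 mV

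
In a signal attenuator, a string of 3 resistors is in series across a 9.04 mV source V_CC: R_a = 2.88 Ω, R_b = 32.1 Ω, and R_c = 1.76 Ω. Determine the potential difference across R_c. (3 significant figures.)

V ≈ 0.433 mV

Series total: ΣR = 2.88 + 32.1 + 1.76 = 36.74 Ω.
V = V_CC · R/ΣR = 9.04 × 0.04790 = 0.4331 mV.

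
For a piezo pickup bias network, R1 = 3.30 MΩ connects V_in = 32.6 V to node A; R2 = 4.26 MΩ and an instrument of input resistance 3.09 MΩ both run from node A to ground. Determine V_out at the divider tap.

R2 ‖ R_L = (4.26 × 3.09)/(4.26 + 3.09) = 1.791 MΩ.
Voltage divider with the loaded lower leg: V_out = 32.6 × 1.791/(3.30 + 1.791) = 32.6 × 0.3518 = 11.47 V.
(Unloaded it would be 18.4 V; the load pulls it down.)

V_out ≈ 11.5 V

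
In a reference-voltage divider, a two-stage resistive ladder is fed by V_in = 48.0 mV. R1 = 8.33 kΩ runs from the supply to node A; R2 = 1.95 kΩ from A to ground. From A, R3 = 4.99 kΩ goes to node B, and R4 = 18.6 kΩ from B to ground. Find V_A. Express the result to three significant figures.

V_A ≈ 8.53 mV

Node A sees R2 in parallel with the series input of stage 2, R3 + R4 = 23.59 kΩ.
R2 ‖ (R3+R4) = 1.801 kΩ.
So V_A = 48.0 × 0.1778 = 8.533 mV.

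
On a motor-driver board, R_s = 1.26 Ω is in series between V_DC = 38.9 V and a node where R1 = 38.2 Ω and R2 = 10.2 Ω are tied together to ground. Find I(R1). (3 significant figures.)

Parallel bank: R_p = 1/(1/38.2 + 1/10.2) = 8.050 Ω.
V_A = 38.9 × 8.050/9.310 = 33.64 V.
I(R1) = V_A / R1 = 33.64/38.2 = 0.8805 A.

I ≈ 0.881 A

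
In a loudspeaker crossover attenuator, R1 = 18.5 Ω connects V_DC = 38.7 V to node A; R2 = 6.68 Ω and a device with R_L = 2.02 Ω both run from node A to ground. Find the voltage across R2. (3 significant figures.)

R2 ‖ R_L = (6.68 × 2.02)/(6.68 + 2.02) = 1.551 Ω.
Voltage divider with the loaded lower leg: V_out = 38.7 × 1.551/(18.5 + 1.551) = 38.7 × 0.07735 = 2.994 V.

V_out ≈ 2.99 V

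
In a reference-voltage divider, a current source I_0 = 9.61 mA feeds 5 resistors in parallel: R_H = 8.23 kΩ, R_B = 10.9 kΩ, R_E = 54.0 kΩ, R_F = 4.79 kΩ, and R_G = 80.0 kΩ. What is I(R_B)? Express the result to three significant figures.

I ≈ 1.95 mA

ΣG = 1/8.23 + 1/10.9 + 1/54.0 + 1/4.79 + 1/80.0 = 0.4530.
Current divider: I(R_B) = I_0 · G_k/ΣG = 9.61 × (0.09174/0.4530) = 9.61 × 0.2025 = 1.946 mA.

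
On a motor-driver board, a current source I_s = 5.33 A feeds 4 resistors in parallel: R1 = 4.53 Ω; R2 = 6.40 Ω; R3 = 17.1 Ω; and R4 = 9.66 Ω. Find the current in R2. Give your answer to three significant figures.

ΣG = 1/4.53 + 1/6.40 + 1/17.1 + 1/9.66 = 0.5390.
By the current-divider rule, I = I_s · G_k/ΣG = 5.33 × 0.2899 = 1.545 A.

I ≈ 1.55 A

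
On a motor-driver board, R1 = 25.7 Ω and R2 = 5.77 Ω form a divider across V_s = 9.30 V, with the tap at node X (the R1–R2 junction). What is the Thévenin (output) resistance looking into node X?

R_th ≈ 4.71 Ω

Looking into X with the source shorted: R_th = R1·R2/(R1+R2) = 25.70 × 5.77/31.47 = 4.712 Ω.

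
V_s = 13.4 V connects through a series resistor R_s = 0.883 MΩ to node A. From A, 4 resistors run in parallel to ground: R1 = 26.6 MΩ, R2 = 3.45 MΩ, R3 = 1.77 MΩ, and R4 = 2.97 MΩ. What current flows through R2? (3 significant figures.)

Parallel bank: R_p = 1/(1/26.6 + 1/3.45 + 1/1.77 + 1/2.97) = 0.8136 MΩ.
V_A by voltage divider: V_A = 13.4 × 0.8136/(0.883 + 0.8136) = 6.426 V.
I(R2) = V_A / R2 = 6.426/3.45 = 1.863 µA.

I ≈ 1.86 µA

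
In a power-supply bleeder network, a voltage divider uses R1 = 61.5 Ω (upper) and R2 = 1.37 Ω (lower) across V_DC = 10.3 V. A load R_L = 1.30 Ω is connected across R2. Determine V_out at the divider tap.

R2 ‖ R_L = (1.37 × 1.30)/(1.37 + 1.30) = 0.6670 Ω.
Voltage divider with the loaded lower leg: V_out = 10.3 × 0.6670/(61.5 + 0.6670) = 10.3 × 0.01073 = 0.1105 V.

V_out ≈ 0.111 V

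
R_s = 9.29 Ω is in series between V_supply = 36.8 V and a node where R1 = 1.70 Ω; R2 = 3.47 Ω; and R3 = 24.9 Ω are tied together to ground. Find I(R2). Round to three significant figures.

I ≈ 1.11 A

Parallel bank: R_p = 1/(1/1.70 + 1/3.47 + 1/24.9) = 1.091 Ω.
V_A = 36.8 × 1.091/10.38 = 3.868 V.
Branch current I = V_A/R2 = 3.868/3.47 = 1.115 A.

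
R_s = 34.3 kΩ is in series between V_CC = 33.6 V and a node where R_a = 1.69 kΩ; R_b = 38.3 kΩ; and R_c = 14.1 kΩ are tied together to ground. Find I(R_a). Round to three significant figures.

I ≈ 0.807 mA

Combine the parallel branches: R_p = (1/1.69 + 1/38.3 + 1/14.1)⁻¹ = 1.452 kΩ.
Node voltage V_A = V_CC · R_p/(R_s + R_p) = 33.6 × 0.04061 = 1.365 V.
Branch current I = V_A/R_a = 1.365/1.69 = 0.8074 mA.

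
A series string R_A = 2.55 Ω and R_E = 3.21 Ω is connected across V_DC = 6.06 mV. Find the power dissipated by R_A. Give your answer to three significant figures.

ΣR = 5.760 Ω → I = 6.06/5.760 = 1.052 mA.
P = I²R = 1.107 × 2.55 = 2.823 µW.

P ≈ 2.82 µW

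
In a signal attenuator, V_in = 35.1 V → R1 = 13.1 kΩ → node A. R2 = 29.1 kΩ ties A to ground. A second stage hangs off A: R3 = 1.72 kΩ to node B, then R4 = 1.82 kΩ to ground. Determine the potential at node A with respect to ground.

V_A ≈ 6.81 V

Node A sees R2 in parallel with the series input of stage 2, R3 + R4 = 3.540 kΩ.
Effective lower resistance at A: R2 ‖ 3.540 = 3.156 kΩ.
First divider: V_A = V_in · 3.156/(13.1 + 3.156) = 6.815 V.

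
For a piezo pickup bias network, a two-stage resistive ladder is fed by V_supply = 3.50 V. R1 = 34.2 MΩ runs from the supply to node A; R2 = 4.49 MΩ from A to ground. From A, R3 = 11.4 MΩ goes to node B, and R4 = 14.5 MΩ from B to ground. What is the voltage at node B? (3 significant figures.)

Looking into the second stage from A: R3 + R4 = 25.90 MΩ appears in parallel with R2.
Effective lower resistance at A: R2 ‖ 25.90 = 3.827 MΩ.
So V_A = 3.50 × 0.1006 = 0.3522 V.
Then the unloaded second divider: V_B = V_A × R4/(R3+R4) = 0.3522 × 0.5598 = 0.1972 V.

V_B ≈ 0.197 V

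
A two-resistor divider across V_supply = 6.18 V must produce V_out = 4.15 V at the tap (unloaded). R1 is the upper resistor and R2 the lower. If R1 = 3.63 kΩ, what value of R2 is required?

R2 ≈ 7.42 kΩ

Required fraction k = V_out/V_supply = 0.6715.
R2 = R1 · 0.6715/(1 − 0.6715) = 7.421 kΩ.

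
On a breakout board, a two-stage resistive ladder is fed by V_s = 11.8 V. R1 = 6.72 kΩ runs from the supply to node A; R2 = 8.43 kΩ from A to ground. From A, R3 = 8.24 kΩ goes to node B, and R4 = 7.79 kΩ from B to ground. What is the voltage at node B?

V_B ≈ 2.59 V

Looking into the second stage from A: R3 + R4 = 16.03 kΩ appears in parallel with R2.
Effective lower resistance at A: R2 ‖ 16.03 = 5.525 kΩ.
V_A = 11.8 × 5.525/(6.72 + 5.525) = 5.324 V.
Then the unloaded second divider: V_B = V_A × R4/(R3+R4) = 5.324 × 0.4860 = 2.587 V.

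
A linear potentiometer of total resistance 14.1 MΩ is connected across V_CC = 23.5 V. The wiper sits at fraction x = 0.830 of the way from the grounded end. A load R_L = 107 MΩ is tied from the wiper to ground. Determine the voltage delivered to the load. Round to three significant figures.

The pot divides into 2.397 MΩ above the wiper and 11.70 MΩ below.
Lower segment in parallel with the load: 11.70 ‖ 107 = 10.55 MΩ.
Loaded-divider output: V_out = 23.5 × 0.8148 = 19.15 V.
(Unloaded: V_out = x·V_CC = 19.5 V.)

V_out ≈ 19.1 V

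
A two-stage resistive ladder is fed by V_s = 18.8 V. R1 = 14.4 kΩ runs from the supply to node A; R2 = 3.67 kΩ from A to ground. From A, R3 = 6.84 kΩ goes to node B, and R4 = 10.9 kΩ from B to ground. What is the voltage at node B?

V_B ≈ 2.01 V

The second stage (R3 + R4 = 17.74 kΩ) loads node A in parallel with R2.
Effective lower resistance at A: R2 ‖ 17.74 = 3.041 kΩ.
So V_A = 18.8 × 0.1744 = 3.278 V.
Stage 2 is unloaded, so V_B = V_A · R4/(R3+R4) = 3.278 × 10.9/17.74 = 2.014 V.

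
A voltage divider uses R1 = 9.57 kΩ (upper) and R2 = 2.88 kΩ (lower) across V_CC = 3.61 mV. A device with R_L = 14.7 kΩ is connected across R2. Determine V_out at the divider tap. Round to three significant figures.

First combine the lower leg with the load: R2 ‖ R_L = 2.408 kΩ.
Voltage divider with the loaded lower leg: V_out = 3.61 × 2.408/(9.57 + 2.408) = 3.61 × 0.2010 = 0.7258 mV.
(Unloaded it would be 0.835 mV; the load pulls it down.)

V_out ≈ 0.726 mV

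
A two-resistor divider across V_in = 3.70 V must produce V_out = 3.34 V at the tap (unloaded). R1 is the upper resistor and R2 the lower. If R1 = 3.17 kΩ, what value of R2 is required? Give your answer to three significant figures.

R2 ≈ 29.4 kΩ

V_out/V_in = R2/(R1+R2) = 0.9027.
R2 = R1 · 0.9027/(1 − 0.9027) = 29.41 kΩ.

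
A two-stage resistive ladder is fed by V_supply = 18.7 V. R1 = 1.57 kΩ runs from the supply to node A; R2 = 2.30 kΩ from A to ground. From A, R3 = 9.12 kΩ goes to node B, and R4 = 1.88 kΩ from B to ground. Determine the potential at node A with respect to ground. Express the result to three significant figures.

Looking into the second stage from A: R3 + R4 = 11.00 kΩ appears in parallel with R2.
R2 ‖ (R3+R4) = 1.902 kΩ.
First divider: V_A = V_supply · 1.902/(1.57 + 1.902) = 10.24 V.

V_A ≈ 10.2 V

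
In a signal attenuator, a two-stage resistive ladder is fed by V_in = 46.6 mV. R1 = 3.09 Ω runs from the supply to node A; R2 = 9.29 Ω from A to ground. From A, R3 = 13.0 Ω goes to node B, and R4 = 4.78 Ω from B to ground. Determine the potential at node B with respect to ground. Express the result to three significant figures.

The second stage (R3 + R4 = 17.78 Ω) loads node A in parallel with R2.
R2 ‖ (R3+R4) = 6.102 Ω.
First divider: V_A = V_in · 6.102/(3.09 + 6.102) = 30.93 mV.
Then the unloaded second divider: V_B = V_A × R4/(R3+R4) = 30.93 × 0.2688 = 8.316 mV.

V_B ≈ 8.32 mV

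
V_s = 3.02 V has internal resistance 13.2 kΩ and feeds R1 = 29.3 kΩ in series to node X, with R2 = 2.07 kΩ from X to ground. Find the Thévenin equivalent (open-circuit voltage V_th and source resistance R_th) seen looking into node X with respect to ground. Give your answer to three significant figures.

V_th ≈ 0.140 V, R_th ≈ 1.97 kΩ

R1' = 13.2 + 29.3 = 42.50 kΩ (source resistance + R1).
With X open, the divider is unloaded: V_th = 3.02 × 2.07/44.57 = 0.1403 V.
Looking into X with the source shorted: R_th = R1'·R2/(R1'+R2) = 42.50 × 2.07/44.57 = 1.974 kΩ.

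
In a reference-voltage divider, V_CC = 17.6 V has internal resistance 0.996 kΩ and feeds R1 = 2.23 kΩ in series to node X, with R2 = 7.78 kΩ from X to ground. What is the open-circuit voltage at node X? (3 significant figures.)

V_th ≈ 12.4 V

R1' = 0.996 + 2.23 = 3.226 kΩ (source resistance + R1).
With X open, the divider is unloaded: V_th = 17.6 × 7.78/11.01 = 12.44 V.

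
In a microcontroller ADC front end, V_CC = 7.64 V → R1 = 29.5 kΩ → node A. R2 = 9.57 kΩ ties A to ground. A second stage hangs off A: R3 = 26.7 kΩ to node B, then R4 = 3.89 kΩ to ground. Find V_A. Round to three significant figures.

Looking into the second stage from A: R3 + R4 = 30.59 kΩ appears in parallel with R2.
Effective lower resistance at A: R2 ‖ 30.59 = 7.289 kΩ.
First divider: V_A = V_CC · 7.289/(29.5 + 7.289) = 1.514 V.

V_A ≈ 1.51 V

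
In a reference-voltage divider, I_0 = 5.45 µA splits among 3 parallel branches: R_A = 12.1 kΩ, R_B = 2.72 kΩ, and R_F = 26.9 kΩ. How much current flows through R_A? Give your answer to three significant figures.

I ≈ 0.924 µA

Total conductance ΣG = 1/12.1 + 1/2.72 + 1/26.9 = 0.4875 (units of 1/kΩ).
By the current-divider rule, I = I_0 · G_k/ΣG = 5.45 × 0.1695 = 0.9240 µA.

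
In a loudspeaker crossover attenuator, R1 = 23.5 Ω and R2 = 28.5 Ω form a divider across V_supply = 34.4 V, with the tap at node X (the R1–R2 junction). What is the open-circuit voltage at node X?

With X open, the divider is unloaded: V_th = 34.4 × 28.5/52.00 = 18.85 V.

V_th ≈ 18.9 V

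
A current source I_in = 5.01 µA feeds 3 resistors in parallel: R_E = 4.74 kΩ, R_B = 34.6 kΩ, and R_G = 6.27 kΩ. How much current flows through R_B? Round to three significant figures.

I ≈ 0.363 µA

Total conductance ΣG = 1/4.74 + 1/34.6 + 1/6.27 = 0.3994 (units of 1/kΩ).
Current divider: I(R_B) = I_in · G_k/ΣG = 5.01 × (0.02890/0.3994) = 5.01 × 0.07237 = 0.3626 µA.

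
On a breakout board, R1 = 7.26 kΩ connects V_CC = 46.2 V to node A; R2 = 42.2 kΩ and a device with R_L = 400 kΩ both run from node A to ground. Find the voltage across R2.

V_out ≈ 38.8 V

R2 ‖ R_L = (42.2 × 400)/(42.2 + 400) = 38.17 kΩ.
Then V_out = V_CC · R2'/(R1 + R2') = 46.2 × 38.17/45.43 = 38.82 V.
(Unloaded it would be 39.4 V; the load pulls it down.)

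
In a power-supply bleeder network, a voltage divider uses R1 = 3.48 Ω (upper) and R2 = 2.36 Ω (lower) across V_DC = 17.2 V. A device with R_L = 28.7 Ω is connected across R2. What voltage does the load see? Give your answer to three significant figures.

V_out ≈ 6.63 V

First combine the lower leg with the load: R2 ‖ R_L = 2.181 Ω.
Now apply the divider: V_out = 17.2 × 0.3852 = 6.626 V.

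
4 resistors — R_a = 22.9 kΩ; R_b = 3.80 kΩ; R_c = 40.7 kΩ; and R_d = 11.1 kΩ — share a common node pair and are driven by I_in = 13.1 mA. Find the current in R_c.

I ≈ 0.764 mA

ΣG = 1/22.9 + 1/3.80 + 1/40.7 + 1/11.1 = 0.4215.
Current divider: I(R_c) = I_in · G_k/ΣG = 13.1 × (0.02457/0.4215) = 13.1 × 0.05829 = 0.7636 mA.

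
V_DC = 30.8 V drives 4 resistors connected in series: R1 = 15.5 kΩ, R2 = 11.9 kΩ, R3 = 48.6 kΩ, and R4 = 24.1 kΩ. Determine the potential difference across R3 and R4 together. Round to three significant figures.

V ≈ 22.4 V

Total series resistance ΣR = 15.5 + 11.9 + 48.6 + 24.1 = 100.1 kΩ.
R_{R3..R4} = 48.6 + 24.1 = 72.70 kΩ.
By the voltage-divider rule, V = 30.8 × 72.70/100.1 = 22.37 V.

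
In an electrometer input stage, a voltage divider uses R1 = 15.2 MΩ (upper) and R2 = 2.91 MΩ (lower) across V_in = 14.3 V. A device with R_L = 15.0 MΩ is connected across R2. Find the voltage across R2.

V_out ≈ 1.98 V

R2 ‖ R_L = (2.91 × 15.0)/(2.91 + 15.0) = 2.437 MΩ.
Now apply the divider: V_out = 14.3 × 0.1382 = 1.976 V.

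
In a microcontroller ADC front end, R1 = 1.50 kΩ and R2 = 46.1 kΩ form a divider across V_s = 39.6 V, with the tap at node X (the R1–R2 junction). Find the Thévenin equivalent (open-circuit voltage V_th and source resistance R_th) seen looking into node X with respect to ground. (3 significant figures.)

Open-circuit (no load on X): V_th = V_s · R2/(R1 + R2) = 39.6 × 46.1/(1.500 + 46.1) = 38.35 V.
Looking into X with the source shorted: R_th = R1·R2/(R1+R2) = 1.500 × 46.1/47.60 = 1.453 kΩ.

V_th ≈ 38.4 V, R_th ≈ 1.45 kΩ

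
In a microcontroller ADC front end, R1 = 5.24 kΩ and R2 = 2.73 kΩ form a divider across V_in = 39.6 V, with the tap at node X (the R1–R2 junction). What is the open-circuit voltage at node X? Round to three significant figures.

V_th is the unloaded tap voltage: V_in · R2/(R1+R2) = 39.6 × 0.3425 = 13.56 V.

V_th ≈ 13.6 V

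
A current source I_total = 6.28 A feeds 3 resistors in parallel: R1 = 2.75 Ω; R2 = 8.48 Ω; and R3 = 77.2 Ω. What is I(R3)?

Conductances: ΣG = 1/2.75 + 1/8.48 + 1/77.2 = 0.4945 (1/Ω).
By the current-divider rule, I = I_total · G_k/ΣG = 6.28 × 0.02619 = 0.1645 A.

I ≈ 0.164 A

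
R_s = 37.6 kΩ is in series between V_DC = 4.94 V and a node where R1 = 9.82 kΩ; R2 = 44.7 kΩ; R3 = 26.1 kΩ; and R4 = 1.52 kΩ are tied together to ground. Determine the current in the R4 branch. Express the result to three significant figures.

Parallel bank: R_p = 1/(1/9.82 + 1/44.7 + 1/26.1 + 1/1.52) = 1.219 kΩ.
V_A by voltage divider: V_A = 4.94 × 1.219/(37.6 + 1.219) = 0.1551 V.
Branch current I = V_A/R4 = 0.1551/1.52 = 0.1020 mA.

I ≈ 0.102 mA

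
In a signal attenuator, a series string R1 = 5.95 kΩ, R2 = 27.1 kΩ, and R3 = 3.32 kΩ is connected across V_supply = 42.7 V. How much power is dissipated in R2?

P ≈ 37.4 mW

ΣR = 36.37 kΩ → I = 42.7/36.37 = 1.174 mA.
V(R2) = I·R = 31.82 V; P = V·I = 31.82 × 1.174 = 37.35 mW.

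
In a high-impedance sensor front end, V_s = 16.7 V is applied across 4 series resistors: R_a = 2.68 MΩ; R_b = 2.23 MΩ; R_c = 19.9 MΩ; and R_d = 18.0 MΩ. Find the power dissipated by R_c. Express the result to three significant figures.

P ≈ 3.03 µW

ΣR = 42.81 MΩ → I = 16.7/42.81 = 0.3901 µA.
P = I²R = 0.1522 × 19.9 = 3.028 µW.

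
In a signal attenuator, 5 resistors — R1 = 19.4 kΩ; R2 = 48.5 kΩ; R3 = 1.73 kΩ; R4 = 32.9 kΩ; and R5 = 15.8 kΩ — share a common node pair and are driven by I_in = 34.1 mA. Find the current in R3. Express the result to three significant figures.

I ≈ 26.5 mA

Conductances: ΣG = 1/19.4 + 1/48.5 + 1/1.73 + 1/32.9 + 1/15.8 = 0.7439 (1/kΩ).
Current divider: I(R3) = I_in · G_k/ΣG = 34.1 × (0.5780/0.7439) = 34.1 × 0.7770 = 26.50 mA.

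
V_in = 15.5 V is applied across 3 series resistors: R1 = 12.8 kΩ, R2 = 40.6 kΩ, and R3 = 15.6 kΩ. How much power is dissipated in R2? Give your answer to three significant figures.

P ≈ 2.05 mW

Series current I = V_in/ΣR = 15.5/69.00 = 0.2246 mA.
V(R2) = I·R = 9.120 V; P = V·I = 9.120 × 0.2246 = 2.049 mW.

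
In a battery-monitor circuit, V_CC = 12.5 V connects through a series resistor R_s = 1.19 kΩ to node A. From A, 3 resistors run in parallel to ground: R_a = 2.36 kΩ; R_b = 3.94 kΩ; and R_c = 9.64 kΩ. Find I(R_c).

I ≈ 0.672 mA

Equivalent of the parallel group: R_p = 1.280 kΩ.
V_A by voltage divider: V_A = 12.5 × 1.280/(1.19 + 1.280) = 6.478 V.
I(R_c) = V_A / R_c = 6.478/9.64 = 0.6720 mA.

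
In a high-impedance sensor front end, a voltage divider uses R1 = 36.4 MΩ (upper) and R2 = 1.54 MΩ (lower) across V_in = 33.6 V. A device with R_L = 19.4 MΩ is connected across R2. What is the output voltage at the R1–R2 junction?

First combine the lower leg with the load: R2 ‖ R_L = 1.427 MΩ.
Voltage divider with the loaded lower leg: V_out = 33.6 × 1.427/(36.4 + 1.427) = 33.6 × 0.03772 = 1.267 V.

V_out ≈ 1.27 V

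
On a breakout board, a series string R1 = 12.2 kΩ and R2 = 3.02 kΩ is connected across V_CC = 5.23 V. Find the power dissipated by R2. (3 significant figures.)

P ≈ 0.357 mW

ΣR = 15.22 kΩ → I = 5.23/15.22 = 0.3436 mA.
P = I²R = 0.1181 × 3.02 = 0.3566 mW.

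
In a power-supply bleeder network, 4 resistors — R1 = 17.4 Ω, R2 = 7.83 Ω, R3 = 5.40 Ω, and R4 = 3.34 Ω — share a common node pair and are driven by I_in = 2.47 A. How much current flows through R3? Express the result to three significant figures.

Conductances: ΣG = 1/17.4 + 1/7.83 + 1/5.40 + 1/3.34 = 0.6698 (1/Ω).
Current divider: I(R3) = I_in · G_k/ΣG = 2.47 × (0.1852/0.6698) = 2.47 × 0.2765 = 0.6829 A.

I ≈ 0.683 A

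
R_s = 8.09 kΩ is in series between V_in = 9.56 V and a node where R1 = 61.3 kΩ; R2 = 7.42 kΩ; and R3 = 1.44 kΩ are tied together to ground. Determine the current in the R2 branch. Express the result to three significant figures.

Equivalent of the parallel group: R_p = 1.183 kΩ.
V_A = 9.56 × 1.183/9.273 = 1.219 V.
Branch current I = V_A/R2 = 1.219/7.42 = 0.1643 mA.

I ≈ 0.164 mA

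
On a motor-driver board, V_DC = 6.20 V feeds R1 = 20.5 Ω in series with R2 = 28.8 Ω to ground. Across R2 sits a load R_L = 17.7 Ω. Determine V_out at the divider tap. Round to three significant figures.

V_out ≈ 2.16 V

The load sits in parallel with R2, giving an effective lower resistance R2' = R2·R_L/(R2+R_L) = 10.96 Ω.
Now apply the divider: V_out = 6.20 × 0.3484 = 2.160 V.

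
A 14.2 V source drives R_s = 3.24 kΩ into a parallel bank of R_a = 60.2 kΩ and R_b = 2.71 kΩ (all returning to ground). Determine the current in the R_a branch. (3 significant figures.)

I ≈ 0.105 mA

Equivalent of the parallel group: R_p = 2.593 kΩ.
V_A = 14.2 × 2.593/5.833 = 6.313 V.
Branch current I = V_A/R_a = 6.313/60.2 = 0.1049 mA.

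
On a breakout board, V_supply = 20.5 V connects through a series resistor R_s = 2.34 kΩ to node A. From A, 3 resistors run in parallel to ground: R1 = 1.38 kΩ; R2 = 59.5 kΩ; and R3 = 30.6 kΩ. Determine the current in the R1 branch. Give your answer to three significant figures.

I ≈ 5.28 mA

Parallel bank: R_p = 1/(1/1.38 + 1/59.5 + 1/30.6) = 1.292 kΩ.
V_A = 20.5 × 1.292/3.632 = 7.292 V.
Branch current I = V_A/R1 = 7.292/1.38 = 5.284 mA.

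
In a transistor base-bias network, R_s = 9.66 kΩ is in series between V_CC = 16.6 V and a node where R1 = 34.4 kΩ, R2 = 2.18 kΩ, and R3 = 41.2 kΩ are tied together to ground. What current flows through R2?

Parallel bank: R_p = 1/(1/34.4 + 1/2.18 + 1/41.2) = 1.953 kΩ.
V_A by voltage divider: V_A = 16.6 × 1.953/(9.66 + 1.953) = 2.792 V.
I(R2) = V_A / R2 = 2.792/2.18 = 1.281 mA.

I ≈ 1.28 mA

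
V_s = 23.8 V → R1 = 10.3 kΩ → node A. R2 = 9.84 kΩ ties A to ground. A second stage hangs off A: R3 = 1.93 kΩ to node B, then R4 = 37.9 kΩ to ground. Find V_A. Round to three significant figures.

Looking into the second stage from A: R3 + R4 = 39.83 kΩ appears in parallel with R2.
Effective lower resistance at A: R2 ‖ 39.83 = 7.891 kΩ.
So V_A = 23.8 × 0.4338 = 10.32 V.

V_A ≈ 10.3 V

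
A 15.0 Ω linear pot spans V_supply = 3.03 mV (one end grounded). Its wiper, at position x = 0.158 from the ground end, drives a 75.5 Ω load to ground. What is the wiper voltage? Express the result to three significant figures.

The pot divides into 12.63 Ω above the wiper and 2.370 Ω below.
(x·R_p) ‖ R_L = 2.298 Ω.
V_out = 3.03 × 2.298/(12.63 + 2.298) = 0.4664 mV.

V_out ≈ 0.466 mV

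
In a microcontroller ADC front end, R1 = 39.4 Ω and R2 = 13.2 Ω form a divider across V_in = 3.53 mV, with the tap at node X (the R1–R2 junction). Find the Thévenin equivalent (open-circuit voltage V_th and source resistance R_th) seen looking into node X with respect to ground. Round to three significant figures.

Open-circuit (no load on X): V_th = V_in · R2/(R1 + R2) = 3.53 × 13.2/(39.40 + 13.2) = 0.8859 mV.
Looking into X with the source shorted: R_th = R1·R2/(R1+R2) = 39.40 × 13.2/52.60 = 9.887 Ω.

V_th ≈ 0.886 mV, R_th ≈ 9.89 Ω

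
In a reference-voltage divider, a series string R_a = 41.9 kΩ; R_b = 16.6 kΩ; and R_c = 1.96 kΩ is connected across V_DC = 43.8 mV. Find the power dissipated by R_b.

P ≈ 8.71 nW

Series current I = V_DC/ΣR = 43.8/60.46 = 0.7244 µA.
P = I²R = 0.5248 × 16.6 = 8.712 nW.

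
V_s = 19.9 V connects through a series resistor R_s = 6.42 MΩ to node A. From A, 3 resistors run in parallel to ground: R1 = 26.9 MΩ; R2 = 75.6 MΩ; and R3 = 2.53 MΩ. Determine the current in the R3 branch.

I ≈ 2.04 µA

Equivalent of the parallel group: R_p = 2.244 MΩ.
Node voltage V_A = V_s · R_p/(R_s + R_p) = 19.9 × 0.2590 = 5.154 V.
I(R3) = V_A / R3 = 5.154/2.53 = 2.037 µA.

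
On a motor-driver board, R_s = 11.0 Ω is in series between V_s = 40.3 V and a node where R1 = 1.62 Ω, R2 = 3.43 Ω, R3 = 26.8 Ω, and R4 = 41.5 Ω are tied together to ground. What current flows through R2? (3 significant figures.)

Equivalent of the parallel group: R_p = 1.031 Ω.
V_A = 40.3 × 1.031/12.03 = 3.453 V.
I(R2) = V_A / R2 = 3.453/3.43 = 1.007 A.

I ≈ 1.01 A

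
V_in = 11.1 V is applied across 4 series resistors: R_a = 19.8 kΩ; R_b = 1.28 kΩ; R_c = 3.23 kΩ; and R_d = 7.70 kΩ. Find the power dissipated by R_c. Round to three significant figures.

Series current I = V_in/ΣR = 11.1/32.01 = 0.3468 mA.
P(R_c) = I²·R_c = (0.3468)² × 3.23 = 0.3884 mW.

P ≈ 0.388 mW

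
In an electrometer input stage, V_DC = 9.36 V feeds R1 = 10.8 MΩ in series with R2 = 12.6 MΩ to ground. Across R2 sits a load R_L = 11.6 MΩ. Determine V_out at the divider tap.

V_out ≈ 3.36 V

R2 ‖ R_L = (12.6 × 11.6)/(12.6 + 11.6) = 6.040 MΩ.
Then V_out = V_DC · R2'/(R1 + R2') = 9.36 × 6.040/16.84 = 3.357 V.
(Unloaded it would be 5.04 V; the load pulls it down.)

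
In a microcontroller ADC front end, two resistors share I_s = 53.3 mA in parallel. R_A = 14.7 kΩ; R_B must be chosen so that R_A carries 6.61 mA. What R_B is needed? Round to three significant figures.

R_B ≈ 2.08 kΩ

In a two-way split, I_A/I_s = R_B/(R_A + R_B).
6.61/53.3 = R_B/(R_A + R_B) → R_B = R_A · (0.1240)/(1 − 0.1240) = 14.7 × 0.1416 = 2.081 kΩ.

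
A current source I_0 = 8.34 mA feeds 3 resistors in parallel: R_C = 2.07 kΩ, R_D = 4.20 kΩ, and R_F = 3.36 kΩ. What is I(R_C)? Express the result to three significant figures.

I ≈ 3.95 mA

Total conductance ΣG = 1/2.07 + 1/4.20 + 1/3.36 = 1.019 (units of 1/kΩ).
R_C takes the fraction G_k/ΣG = 0.4831/1.019 = 0.4742, so I = 8.34 × 0.4742 = 3.955 mA.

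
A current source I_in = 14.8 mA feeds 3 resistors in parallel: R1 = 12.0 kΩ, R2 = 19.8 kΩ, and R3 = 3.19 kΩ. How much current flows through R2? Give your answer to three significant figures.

Total conductance ΣG = 1/12.0 + 1/19.8 + 1/3.19 = 0.4473 (units of 1/kΩ).
Current divider: I(R2) = I_in · G_k/ΣG = 14.8 × (0.05051/0.4473) = 14.8 × 0.1129 = 1.671 mA.

I ≈ 1.67 mA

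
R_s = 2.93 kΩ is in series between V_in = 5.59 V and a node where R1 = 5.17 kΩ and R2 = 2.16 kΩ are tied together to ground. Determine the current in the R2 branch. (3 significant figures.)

Combine the parallel branches: R_p = (1/5.17 + 1/2.16)⁻¹ = 1.523 kΩ.
V_A by voltage divider: V_A = 5.59 × 1.523/(2.93 + 1.523) = 1.912 V.
Branch current I = V_A/R2 = 1.912/2.16 = 0.8853 mA.

I ≈ 0.885 mA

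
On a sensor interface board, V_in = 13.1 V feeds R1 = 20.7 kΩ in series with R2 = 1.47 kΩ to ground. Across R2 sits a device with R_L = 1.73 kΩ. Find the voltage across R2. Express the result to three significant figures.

V_out ≈ 0.484 V

The load sits in parallel with R2, giving an effective lower resistance R2' = R2·R_L/(R2+R_L) = 0.7947 kΩ.
Now apply the divider: V_out = 13.1 × 0.03697 = 0.4843 V.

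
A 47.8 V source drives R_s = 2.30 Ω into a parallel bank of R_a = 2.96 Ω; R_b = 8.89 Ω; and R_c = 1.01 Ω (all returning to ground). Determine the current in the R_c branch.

Parallel bank: R_p = 1/(1/2.96 + 1/8.89 + 1/1.01) = 0.6942 Ω.
V_A = 47.8 × 0.6942/2.994 = 11.08 V.
I(R_c) = V_A / R_c = 11.08/1.01 = 10.97 A.

I ≈ 11.0 A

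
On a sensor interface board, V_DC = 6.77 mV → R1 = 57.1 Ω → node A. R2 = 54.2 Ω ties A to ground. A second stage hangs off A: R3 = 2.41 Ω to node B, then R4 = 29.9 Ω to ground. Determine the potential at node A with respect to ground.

The second stage (R3 + R4 = 32.31 Ω) loads node A in parallel with R2.
Effective lower resistance at A: R2 ‖ 32.31 = 20.24 Ω.
First divider: V_A = V_DC · 20.24/(57.1 + 20.24) = 1.772 mV.

V_A ≈ 1.77 mV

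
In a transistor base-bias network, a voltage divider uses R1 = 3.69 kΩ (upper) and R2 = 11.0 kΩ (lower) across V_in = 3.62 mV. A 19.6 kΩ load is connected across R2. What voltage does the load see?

V_out ≈ 2.38 mV

The load sits in parallel with R2, giving an effective lower resistance R2' = R2·R_L/(R2+R_L) = 7.046 kΩ.
Voltage divider with the loaded lower leg: V_out = 3.62 × 7.046/(3.69 + 7.046) = 3.62 × 0.6563 = 2.376 mV.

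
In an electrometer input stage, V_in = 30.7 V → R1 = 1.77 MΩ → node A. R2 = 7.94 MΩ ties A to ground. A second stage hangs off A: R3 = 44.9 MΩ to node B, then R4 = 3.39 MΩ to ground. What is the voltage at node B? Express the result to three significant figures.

V_B ≈ 1.71 V

Node A sees R2 in parallel with the series input of stage 2, R3 + R4 = 48.29 MΩ.
Effective lower resistance at A: R2 ‖ 48.29 = 6.819 MΩ.
So V_A = 30.7 × 0.7939 = 24.37 V.
V_B = V_A × 0.07020 = 1.711 V.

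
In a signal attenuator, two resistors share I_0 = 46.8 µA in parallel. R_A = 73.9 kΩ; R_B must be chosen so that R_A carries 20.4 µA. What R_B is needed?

Two-branch current divider: I_A = I_0 · R_B/(R_A + R_B).
With f = 0.4359, R_B = R_A · f/(1−f) = 73.9 × 0.7727 = 57.10 kΩ.

R_B ≈ 57.1 kΩ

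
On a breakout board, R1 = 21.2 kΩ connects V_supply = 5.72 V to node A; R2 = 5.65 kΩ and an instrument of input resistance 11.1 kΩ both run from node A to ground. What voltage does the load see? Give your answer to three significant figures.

The load sits in parallel with R2, giving an effective lower resistance R2' = R2·R_L/(R2+R_L) = 3.744 kΩ.
Then V_out = V_supply · R2'/(R1 + R2') = 5.72 × 3.744/24.94 = 0.8586 V.
(Unloaded it would be 1.20 V; the load pulls it down.)

V_out ≈ 0.859 V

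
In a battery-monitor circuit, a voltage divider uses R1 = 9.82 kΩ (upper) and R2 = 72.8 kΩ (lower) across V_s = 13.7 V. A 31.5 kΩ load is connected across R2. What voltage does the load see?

V_out ≈ 9.47 V

R2 ‖ R_L = (72.8 × 31.5)/(72.8 + 31.5) = 21.99 kΩ.
Then V_out = V_s · R2'/(R1 + R2') = 13.7 × 21.99/31.81 = 9.470 V.
(Unloaded it would be 12.1 V; the load pulls it down.)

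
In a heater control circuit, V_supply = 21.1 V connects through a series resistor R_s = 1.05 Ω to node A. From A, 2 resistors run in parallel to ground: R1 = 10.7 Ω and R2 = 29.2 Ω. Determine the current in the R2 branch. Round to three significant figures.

Combine the parallel branches: R_p = (1/10.7 + 1/29.2)⁻¹ = 7.831 Ω.
Node voltage V_A = V_supply · R_p/(R_s + R_p) = 21.1 × 0.8818 = 18.61 V.
I(R2) = V_A / R2 = 18.61/29.2 = 0.6372 A.
(Equivalently: I_total = 2.376 A, then current-divider fraction G_k/ΣG = 0.2682.)

I ≈ 0.637 A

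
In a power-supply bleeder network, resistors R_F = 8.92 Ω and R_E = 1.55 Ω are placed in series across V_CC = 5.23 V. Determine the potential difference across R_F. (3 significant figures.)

V ≈ 4.46 V

Series total: ΣR = 8.92 + 1.55 = 10.47 Ω.
Voltage divider: V = V_CC · (8.920 / 10.47) = 5.23 × 0.8520 = 4.456 V.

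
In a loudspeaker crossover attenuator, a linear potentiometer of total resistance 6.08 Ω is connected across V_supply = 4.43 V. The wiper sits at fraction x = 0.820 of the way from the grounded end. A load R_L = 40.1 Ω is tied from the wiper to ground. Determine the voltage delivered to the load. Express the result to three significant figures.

V_out ≈ 3.55 V

Lower segment x·R_p = 4.986 Ω; upper segment (1−x)·R_p = 1.094 Ω.
R_L loads the lower segment: effective lower R = 4.434 Ω.
Then V_out = V_supply · 4.434/(1.094 + 4.434) = 3.553 V.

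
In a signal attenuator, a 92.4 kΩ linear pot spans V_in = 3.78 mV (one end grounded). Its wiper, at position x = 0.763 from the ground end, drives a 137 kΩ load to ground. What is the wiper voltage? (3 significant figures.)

V_out ≈ 2.57 mV

The pot divides into 21.90 kΩ above the wiper and 70.50 kΩ below.
R_L loads the lower segment: effective lower R = 46.55 kΩ.
V_out = 3.78 × 46.55/(21.90 + 46.55) = 2.571 mV.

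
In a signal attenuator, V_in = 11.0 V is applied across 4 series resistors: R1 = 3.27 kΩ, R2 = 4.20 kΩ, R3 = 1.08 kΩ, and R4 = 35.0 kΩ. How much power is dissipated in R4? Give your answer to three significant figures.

Series current I = V_in/ΣR = 11.0/43.55 = 0.2526 mA.
V(R4) = I·R = 8.840 V; P = V·I = 8.840 × 0.2526 = 2.233 mW.

P ≈ 2.23 mW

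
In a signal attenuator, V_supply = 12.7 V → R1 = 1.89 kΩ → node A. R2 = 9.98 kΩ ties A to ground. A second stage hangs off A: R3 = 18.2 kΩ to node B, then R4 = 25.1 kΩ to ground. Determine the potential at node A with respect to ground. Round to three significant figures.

The second stage (R3 + R4 = 43.30 kΩ) loads node A in parallel with R2.
Effective lower resistance at A: R2 ‖ 43.30 = 8.111 kΩ.
So V_A = 12.7 × 0.8110 = 10.30 V.

V_A ≈ 10.3 V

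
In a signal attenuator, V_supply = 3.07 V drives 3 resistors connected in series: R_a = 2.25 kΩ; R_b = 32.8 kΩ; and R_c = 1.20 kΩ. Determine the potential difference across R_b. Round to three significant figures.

Total series resistance ΣR = 2.25 + 32.8 + 1.20 = 36.25 kΩ.
By the voltage-divider rule, V = 3.07 × 32.80/36.25 = 2.778 V.

V ≈ 2.78 V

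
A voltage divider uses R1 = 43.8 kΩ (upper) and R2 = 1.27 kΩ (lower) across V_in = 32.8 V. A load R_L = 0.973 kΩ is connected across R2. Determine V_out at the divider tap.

R2 ‖ R_L = (1.27 × 0.973)/(1.27 + 0.973) = 0.5509 kΩ.
Now apply the divider: V_out = 32.8 × 0.01242 = 0.4074 V.

V_out ≈ 0.407 V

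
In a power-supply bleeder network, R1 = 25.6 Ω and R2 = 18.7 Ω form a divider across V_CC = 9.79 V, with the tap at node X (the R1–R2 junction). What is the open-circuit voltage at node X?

With X open, the divider is unloaded: V_th = 9.79 × 18.7/44.30 = 4.133 V.

V_th ≈ 4.13 V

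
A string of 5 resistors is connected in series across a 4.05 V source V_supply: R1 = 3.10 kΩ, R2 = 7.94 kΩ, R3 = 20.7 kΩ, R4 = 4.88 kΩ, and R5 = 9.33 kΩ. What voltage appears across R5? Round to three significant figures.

V ≈ 0.822 V

ΣR = 3.10 + 7.94 + 20.7 + 4.88 + 9.33 = 45.95 kΩ.
V = V_supply · R/ΣR = 4.05 × 0.2030 = 0.8223 V.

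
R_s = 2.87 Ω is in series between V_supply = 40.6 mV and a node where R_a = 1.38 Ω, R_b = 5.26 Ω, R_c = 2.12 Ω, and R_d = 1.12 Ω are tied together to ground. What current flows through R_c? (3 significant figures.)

Combine the parallel branches: R_p = (1/1.38 + 1/5.26 + 1/2.12 + 1/1.12)⁻¹ = 0.4387 Ω.
V_A by voltage divider: V_A = 40.6 × 0.4387/(2.87 + 0.4387) = 5.383 mV.
Branch current I = V_A/R_c = 5.383/2.12 = 2.539 mA.

I ≈ 2.54 mA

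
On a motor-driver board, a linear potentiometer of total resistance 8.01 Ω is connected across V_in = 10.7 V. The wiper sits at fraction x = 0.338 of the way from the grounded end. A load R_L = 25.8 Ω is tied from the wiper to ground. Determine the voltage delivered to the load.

The pot divides into 5.303 Ω above the wiper and 2.707 Ω below.
Lower segment in parallel with the load: 2.707 ‖ 25.8 = 2.450 Ω.
Then V_out = V_in · 2.450/(5.303 + 2.450) = 3.382 V.

V_out ≈ 3.38 V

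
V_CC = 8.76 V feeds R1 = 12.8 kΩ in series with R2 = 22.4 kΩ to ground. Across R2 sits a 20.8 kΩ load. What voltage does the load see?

V_out ≈ 4.01 V

The load sits in parallel with R2, giving an effective lower resistance R2' = R2·R_L/(R2+R_L) = 10.79 kΩ.
Then V_out = V_CC · R2'/(R1 + R2') = 8.76 × 10.79/23.59 = 4.006 V.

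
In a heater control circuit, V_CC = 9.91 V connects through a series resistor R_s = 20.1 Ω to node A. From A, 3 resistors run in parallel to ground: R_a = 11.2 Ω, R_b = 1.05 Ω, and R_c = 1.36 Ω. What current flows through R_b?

Equivalent of the parallel group: R_p = 0.5628 Ω.
V_A = 9.91 × 0.5628/20.66 = 0.2699 V.
I(R_b) = V_A / R_b = 0.2699/1.05 = 0.2571 A.
(Check via current divider: I_total = 0.4796 A; share G_k/ΣG = 0.5360 → same result.)

I ≈ 0.257 A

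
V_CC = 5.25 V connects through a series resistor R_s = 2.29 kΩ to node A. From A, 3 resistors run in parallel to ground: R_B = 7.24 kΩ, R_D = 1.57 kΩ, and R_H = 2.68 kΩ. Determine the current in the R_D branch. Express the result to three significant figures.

I ≈ 0.921 mA

Parallel bank: R_p = 1/(1/7.24 + 1/1.57 + 1/2.68) = 0.8709 kΩ.
V_A by voltage divider: V_A = 5.25 × 0.8709/(2.29 + 0.8709) = 1.447 V.
Branch current I = V_A/R_D = 1.447/1.57 = 0.9214 mA.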